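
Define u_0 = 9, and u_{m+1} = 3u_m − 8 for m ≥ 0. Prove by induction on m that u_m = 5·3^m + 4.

Base case: u_0 = 9, and 5·3^0 + 4 = 5 + 4 = 9.
Assume u_j = 5·3^j + 4 for some j ≥ 0.
Then u_{j+1} = 3u_j − 8 = 3·(5·3^j + 4) − 8 = 15·3^j + 12 − 8 = 5·3^{j+1} + 4.
Hence u_m = 5·3^m + 4 for every m ≥ 0, by induction.

u_m = 5·3^m + 4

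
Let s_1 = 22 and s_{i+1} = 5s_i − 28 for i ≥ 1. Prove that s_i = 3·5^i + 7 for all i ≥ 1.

Base case: s_1 = 22, and 3·5^1 + 7 = 15 + 7 = 22.
Assume s_j = 3·5^j + 7 for some j ≥ 1.
Then s_{j+1} = 5s_j − 28 = 5·(3·5^j + 7) − 28 = 15·5^j + 35 − 28 = 3·5^{j+1} + 7.
So the formula holds for j+1, and by induction s_i = 3·5^i + 7 for all i ≥ 1.

s_i = 3·5^i + 7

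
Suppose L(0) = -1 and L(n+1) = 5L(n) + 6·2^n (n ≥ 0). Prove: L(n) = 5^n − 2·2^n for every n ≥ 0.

Base case: L(0) = -1, and 5^0 − 2·2^0 = 1 − 2 = -1.
Assume L(j) = 5^j − 2·2^j for some j ≥ 0.
Then L(j+1) = 5L(j) + 6·2^j = 5·(5^j − 2·2^j) + 6·2^j = 5^{j+1} − 10·2^j + 6·2^j = 5^{j+1} − 4·2^j = 5^{j+1} − 2·2^{j+1}.
By induction, L(n) = 5^n − 2·2^n for all n ≥ 0.

L(n) = 5^n − 2·2^n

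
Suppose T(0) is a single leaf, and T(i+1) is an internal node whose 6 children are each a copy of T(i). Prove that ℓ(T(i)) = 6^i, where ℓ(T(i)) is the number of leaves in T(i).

Base case: ℓ(T(0)) = 1, and 6^0 = 1.
Assume ℓ(T(j)) = 6^j.
Then ℓ(T(j+1)) = 6·ℓ(T(j)) = 6·6^j = 6^{j+1}.
By induction, ℓ(T(i)) = 6^i for all i ≥ 0.

ℓ(T(i)) = 6^i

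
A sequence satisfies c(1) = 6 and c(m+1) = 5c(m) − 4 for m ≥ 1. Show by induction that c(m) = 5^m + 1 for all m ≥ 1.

Base case: c(1) = 6, and 5^1 + 1 = 5 + 1 = 6.
Assume c(j) = 5^j + 1 for some j ≥ 1.
Then c(j+1) = 5c(j) − 4 = 5·(5^j + 1) − 4 = 5^{j+1} + 5 − 4 = 5^{j+1} + 1.
By induction, c(m) = 5^m + 1 for all m ≥ 1.

c(m) = 5^m + 1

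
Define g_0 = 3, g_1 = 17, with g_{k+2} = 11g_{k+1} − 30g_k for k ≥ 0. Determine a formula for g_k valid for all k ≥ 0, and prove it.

Claim: g_k = 2·6^k + 5^k.

Base cases: g_0 = 3 and 2·6^0 + 5^0 = 3; g_1 = 17 and 2·6^1 + 5^1 = 17.
Assume g_j = 2·6^j + 5^j for all 0 ≤ j ≤ r, where r ≥ 1.
Then g_{r+1} = 11g_r − 30g_{r−1} = 11·(2·6^r + 5^r) − 30·(2·6^{r−1} + 5^{r−1}) = 2·(11·6 − 30)6^{r−1} + (11·5 − 30)5^{r−1} = 72·6^{r−1} + 25·5^{r−1} = 2·6^{r+1} + 5^{r+1}.
By strong induction, g_k = 2·6^k + 5^k for all k ≥ 0.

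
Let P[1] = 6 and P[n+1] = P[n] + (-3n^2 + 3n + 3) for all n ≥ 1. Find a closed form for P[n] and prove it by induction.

Claim: P[n] = -n^3 + 3n^2 + n + 3.

Base case: P[1] = 6, and -1^3 + 3·1^2 + 1 + 3 = 6.
Assume P[j] = -j^3 + 3j^2 + j + 3.
Then P[j+1] = P[j] + (-3j^2 + 3j + 3) = (-j^3 + 3j^2 + j + 3) + (-3j^2 + 3j + 3) = -j^3 + 4j + 6,
and -(j+1)^3 + 3·(j+1)^2 + (j+1) + 3 = -j^3 + 4j + 6.
Hence P[n] = -n^3 + 3n^2 + n + 3 for every n ≥ 1, by induction.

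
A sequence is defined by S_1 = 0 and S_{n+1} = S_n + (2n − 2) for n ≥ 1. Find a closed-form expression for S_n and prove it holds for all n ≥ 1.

Claim: S_n = n^2 − 3n + 2.

Base case: S_1 = 0, and 1^2 − 3·1 + 2 = 0.
Assume S_k = k^2 − 3k + 2.
Then S_{k+1} = S_k + (2k − 2) = (k^2 − 3k + 2) + (2k − 2) = k^2 − k,
and (k+1)^2 − 3·(k+1) + 2 = k^2 − k.
By induction, S_n = n^2 − 3n + 2 for all n ≥ 1.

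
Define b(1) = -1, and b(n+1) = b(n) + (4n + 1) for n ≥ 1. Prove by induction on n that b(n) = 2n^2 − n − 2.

Base case: b(1) = -1, and 2·1^2 − 1 − 2 = -1.
Assume b(j) = 2j^2 − j − 2.
Then b(j+1) = b(j) + (4j + 1) = (2j^2 − j − 2) + (4j + 1) = 2j^2 + 3j − 1,
and 2·(j+1)^2 − (j+1) − 2 = 2j^2 + 3j − 1.
Hence b(n) = 2n^2 − n − 2 for every n ≥ 1, by induction.

b(n) = 2n^2 − n − 2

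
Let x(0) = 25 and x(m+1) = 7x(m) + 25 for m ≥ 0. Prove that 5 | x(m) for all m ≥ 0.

Base case: x(0) = 25 = 5·5, so 5 | x(0).
Assume 5 | x(j), so x(j) = 5t for some integer t.
Then x(j+1) = 7x(j) + 25 = 7·(5t) + 25 = 5(7t + 5), so 5 | x(j+1).
By induction, 5 | x(m) for all m ≥ 0.

5 | x(m)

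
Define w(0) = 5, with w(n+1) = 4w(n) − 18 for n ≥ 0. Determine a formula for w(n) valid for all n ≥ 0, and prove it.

Claim: w(n) = -4^n + 6.

Base case: w(0) = 5, and -4^0 + 6 = -1 + 6 = 5.
Assume w(j) = -4^j + 6 for some j ≥ 0.
Then w(j+1) = 4w(j) − 18 = 4·(-4^j + 6) − 18 = -4^{j+1} + 24 − 18 = -4^{j+1} + 6.
Hence w(n) = -4^n + 6 for every n ≥ 0, by induction.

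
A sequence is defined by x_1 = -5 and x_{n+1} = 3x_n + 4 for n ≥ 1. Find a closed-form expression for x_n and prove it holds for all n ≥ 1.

Claim: x_n = -3^n − 2.

Base case: x_1 = -5, and -3^1 − 2 = -3 − 2 = -5.
Assume x_k = -3^k − 2 for some k ≥ 1.
Then x_{k+1} = 3x_k + 4 = 3·(-3^k − 2) + 4 = -3^{k+1} − 6 + 4 = -3^{k+1} − 2.
Hence x_n = -3^n − 2 for every n ≥ 1, by induction.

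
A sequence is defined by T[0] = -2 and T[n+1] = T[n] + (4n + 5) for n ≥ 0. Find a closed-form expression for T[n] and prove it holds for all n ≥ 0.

Claim: T[n] = 2n^2 + 3n − 2.

Base case: T[0] = -2, and 2·0^2 + 3·0 − 2 = -2.
Assume T[j] = 2j^2 + 3j − 2.
Then T[j+1] = T[j] + (4j + 5) = (2j^2 + 3j − 2) + (4j + 5) = 2j^2 + 7j + 3,
and 2·(j+1)^2 + 3·(j+1) − 2 = 2j^2 + 7j + 3.
By induction, T[n] = 2n^2 + 3n − 2 for all n ≥ 0.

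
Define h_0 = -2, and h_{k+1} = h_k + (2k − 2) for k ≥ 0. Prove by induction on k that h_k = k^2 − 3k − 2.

Base case: h_0 = -2, and 0^2 − 3·0 − 2 = -2.
Assume h_r = r^2 − 3r − 2.
Then h_{r+1} = h_r + (2r − 2) = (r^2 − 3r − 2) + (2r − 2) = r^2 − r − 4,
and (r+1)^2 − 3·(r+1) − 2 = r^2 − r − 4.
This completes the inductive step, so h_k = k^2 − 3k − 2 for all k ≥ 0.

h_k = k^2 − 3k − 2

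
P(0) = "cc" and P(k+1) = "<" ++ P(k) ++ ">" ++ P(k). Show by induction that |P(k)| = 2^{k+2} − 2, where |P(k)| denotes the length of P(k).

Base case: |P(0)| = 2, and 2^{0+2} − 2 = 2.
Assume |P(m)| = 2^{m+2} − 2.
Then |P(m+1)| = 1 + |P(m)| + 1 + |P(m)| = 2|P(m)| + 2 = 2(2^{m+2} − 2) + 2 = 2^{m+3} − 4 + 2 = 2^{m+3} − 2.
So the formula holds for m+1, and by induction |P(k)| = 2^{k+2} − 2 for all k ≥ 0.

|P(k)| = 2^{k+2} − 2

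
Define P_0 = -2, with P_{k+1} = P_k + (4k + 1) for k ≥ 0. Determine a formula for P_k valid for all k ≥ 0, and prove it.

Claim: P_k = 2k^2 − k − 2.

Base case: P_0 = -2, and 2·0^2 − 0 − 2 = -2.
Assume P_j = 2j^2 − j − 2.
Then P_{j+1} = P_j + (4j + 1) = (2j^2 − j − 2) + (4j + 1) = 2j^2 + 3j − 1,
and 2·(j+1)^2 − (j+1) − 2 = 2j^2 + 3j − 1.
By induction, P_k = 2k^2 − k − 2 for all k ≥ 0.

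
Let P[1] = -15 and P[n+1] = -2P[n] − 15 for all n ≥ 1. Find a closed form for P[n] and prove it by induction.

Claim: P[n] = 5·(-2)^n − 5.

Base case: P[1] = -15, and 5·(-2)^1 − 5 = -10 − 5 = -15.
Assume P[k] = 5·(-2)^k − 5 for some k ≥ 1.
Then P[k+1] = -2P[k] − 15 = -2·(5·(-2)^k − 5) − 15 = -10·(-2)^k + 10 − 15 = 5·(-2)^{k+1} − 5.
This completes the inductive step, so P[n] = 5·(-2)^n − 5 for all n ≥ 1.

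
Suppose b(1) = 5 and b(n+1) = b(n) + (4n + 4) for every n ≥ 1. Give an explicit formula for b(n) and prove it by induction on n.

Claim: b(n) = 2n^2 + 2n + 1.

Base case: b(1) = 5, and 2·1^2 + 2·1 + 1 = 5.
Assume b(j) = 2j^2 + 2j + 1.
Then b(j+1) = b(j) + (4j + 4) = (2j^2 + 2j + 1) + (4j + 4) = 2j^2 + 6j + 5,
and 2·(j+1)^2 + 2·(j+1) + 1 = 2j^2 + 6j + 5.
Hence b(n) = 2n^2 + 2n + 1 for every n ≥ 1, by induction.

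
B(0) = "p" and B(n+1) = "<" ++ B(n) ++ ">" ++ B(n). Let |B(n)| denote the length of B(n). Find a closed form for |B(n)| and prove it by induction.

Claim: |B(n)| = 3·2^n − 2.

Base case: |B(0)| = 1, and 3·2^0 − 2 = 1.
Assume |B(j)| = 3·2^j − 2.
Then |B(j+1)| = 1 + |B(j)| + 1 + |B(j)| = 2|B(j)| + 2 = 2(3·2^j − 2) + 2 = 3·2^{j+1} − 4 + 2 = 3·2^{j+1} − 2.
By induction, |B(n)| = 3·2^n − 2 for all n ≥ 0.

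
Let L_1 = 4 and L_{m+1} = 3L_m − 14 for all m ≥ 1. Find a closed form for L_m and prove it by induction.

Claim: L_m = -3^m + 7.

Base case: L_1 = 4, and -3^1 + 7 = -3 + 7 = 4.
Assume L_k = -3^k + 7 for some k ≥ 1.
Then L_{k+1} = 3L_k − 14 = 3·(-3^k + 7) − 14 = -3^{k+1} + 21 − 14 = -3^{k+1} + 7.
Hence L_m = -3^m + 7 for every m ≥ 1, by induction.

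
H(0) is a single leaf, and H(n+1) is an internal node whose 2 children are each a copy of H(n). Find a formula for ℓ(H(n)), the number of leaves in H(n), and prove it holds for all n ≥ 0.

Claim: ℓ(H(n)) = 2^n.

Base case: ℓ(H(0)) = 1, and 2^0 = 1.
Assume ℓ(H(m)) = 2^m.
Then ℓ(H(m+1)) = 2·ℓ(H(m)) = 2·2^m = 2^{m+1}.
So the formula holds for m+1, and by induction ℓ(H(n)) = 2^n for all n ≥ 0.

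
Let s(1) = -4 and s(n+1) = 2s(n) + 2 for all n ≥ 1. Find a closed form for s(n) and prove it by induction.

Claim: s(n) = -2^n − 2.

Base case: s(1) = -4, and -2^1 − 2 = -2 − 2 = -4.
Assume s(k) = -2^k − 2 for some k ≥ 1.
Then s(k+1) = 2s(k) + 2 = 2·(-2^k − 2) + 2 = -2^{k+1} − 4 + 2 = -2^{k+1} − 2.
Hence s(n) = -2^n − 2 for every n ≥ 1, by induction.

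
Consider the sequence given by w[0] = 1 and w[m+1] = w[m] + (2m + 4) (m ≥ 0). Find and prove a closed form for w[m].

Claim: w[m] = m^2 + 3m + 1.

Base case: w[0] = 1, and 0^2 + 3·0 + 1 = 1.
Assume w[r] = r^2 + 3r + 1.
Then w[r+1] = w[r] + (2r + 4) = (r^2 + 3r + 1) + (2r + 4) = r^2 + 5r + 5,
and (r+1)^2 + 3·(r+1) + 1 = r^2 + 5r + 5.
By induction, w[m] = m^2 + 3m + 1 for all m ≥ 0.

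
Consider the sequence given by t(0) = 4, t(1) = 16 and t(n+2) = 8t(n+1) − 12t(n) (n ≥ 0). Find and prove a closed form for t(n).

Claim: t(n) = 2·6^n + 2·2^n.

Base cases: t(0) = 4 and 2·6^0 + 2·2^0 = 4; t(1) = 16 and 2·6^1 + 2·2^1 = 16.
Assume t(i) = 2·6^i + 2·2^i for all 0 ≤ i ≤ j, where j ≥ 1.
Then t(j+1) = 8t(j) − 12t(j−1) = 8·(2·6^j + 2·2^j) − 12·(2·6^{j−1} + 2·2^{j−1}) = 2·(8·6 − 12)6^{j−1} + 2·(8·2 − 12)2^{j−1} = 72·6^{j−1} + 8·2^{j−1} = 2·6^{j+1} + 2·2^{j+1}.
This completes the inductive step, so t(n) = 2·6^n + 2·2^n for all n ≥ 0.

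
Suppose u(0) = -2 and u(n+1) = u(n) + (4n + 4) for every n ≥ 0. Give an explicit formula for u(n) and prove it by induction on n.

Claim: u(n) = 2n^2 + 2n − 2.

Base case: u(0) = -2, and 2·0^2 + 2·0 − 2 = -2.
Assume u(j) = 2j^2 + 2j − 2.
Then u(j+1) = u(j) + (4j + 4) = (2j^2 + 2j − 2) + (4j + 4) = 2j^2 + 6j + 2,
and 2·(j+1)^2 + 2·(j+1) − 2 = 2j^2 + 6j + 2.
Hence u(n) = 2n^2 + 2n − 2 for every n ≥ 0, by induction.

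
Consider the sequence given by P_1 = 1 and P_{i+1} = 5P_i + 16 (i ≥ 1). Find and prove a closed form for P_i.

Claim: P_i = 5^i − 4.

Base case: P_1 = 1, and 5^1 − 4 = 5 − 4 = 1.
Assume P_m = 5^m − 4 for some m ≥ 1.
Then P_{m+1} = 5P_m + 16 = 5·(5^m − 4) + 16 = 5^{m+1} − 20 + 16 = 5^{m+1} − 4.
So the formula holds for m+1, and by induction P_i = 5^i − 4 for all i ≥ 1.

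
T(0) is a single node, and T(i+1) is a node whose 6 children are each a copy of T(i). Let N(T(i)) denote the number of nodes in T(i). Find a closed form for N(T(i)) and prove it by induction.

Claim: N(T(i)) = (6^{i+1} − 1)/5.

Base case: N(T(0)) = 1, and (6^{0+1} − 1)/5 = 1.
Assume N(T(j)) = (6^{j+1} − 1)/5.
Then N(T(j+1)) = 1 + 6N(T(j)) = 1 + 6·(6^{j+1} − 1)/5 = 1 + (6^{j+2} − 6)/5 = (5 + 6^{j+2} − 6)/5 = (6^{j+2} − 1)/5.
So the formula holds for j+1, and by induction N(T(i)) = (6^{i+1} − 1)/5 for all i ≥ 0.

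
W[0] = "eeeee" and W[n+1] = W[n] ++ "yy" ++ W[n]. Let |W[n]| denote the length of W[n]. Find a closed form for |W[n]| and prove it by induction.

Claim: |W[n]| = 7·2^n − 2.

Base case: |W[0]| = 5, and 7·2^0 − 2 = 5.
Assume |W[m]| = 7·2^m − 2.
Then |W[m+1]| = |W[m]| + 2 + |W[m]| = 2|W[m]| + 2 = 2(7·2^m − 2) + 2 = 7·2^{m+1} − 4 + 2 = 7·2^{m+1} − 2.
Hence |W[n]| = 7·2^n − 2 for every n ≥ 0, by induction.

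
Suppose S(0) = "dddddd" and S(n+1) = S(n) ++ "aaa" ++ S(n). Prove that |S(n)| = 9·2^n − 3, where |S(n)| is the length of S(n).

Base case: |S(0)| = 6, and 9·2^0 − 3 = 6.
Assume |S(j)| = 9·2^j − 3.
Then |S(j+1)| = |S(j)| + 3 + |S(j)| = 2|S(j)| + 3 = 2(9·2^j − 3) + 3 = 9·2^{j+1} − 6 + 3 = 9·2^{j+1} − 3.
So the formula holds for j+1, and by induction |S(n)| = 9·2^n − 3 for all n ≥ 0.

|S(n)| = 9·2^n − 3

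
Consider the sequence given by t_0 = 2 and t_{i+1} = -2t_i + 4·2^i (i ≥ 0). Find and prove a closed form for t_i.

Claim: t_i = (-2)^i + 2^i.

Base case: t_0 = 2, and (-2)^0 + 2^0 = 1 + 1 = 2.
Assume t_k = (-2)^k + 2^k for some k ≥ 0.
Then t_{k+1} = -2t_k + 4·2^k = -2·((-2)^k + 2^k) + 4·2^k = (-2)^{k+1} − 2·2^k + 4·2^k = (-2)^{k+1} + 2·2^k = (-2)^{k+1} + 2^{k+1}.
By induction, t_i = (-2)^i + 2^i for all i ≥ 0.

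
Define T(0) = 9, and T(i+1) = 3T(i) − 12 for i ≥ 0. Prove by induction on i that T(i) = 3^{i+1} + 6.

Base case: T(0) = 9, and 3^{0+1} + 6 = 3 + 6 = 9.
Assume T(k) = 3^{k+1} + 6 for some k ≥ 0.
Then T(k+1) = 3T(k) − 12 = 3·(3^{k+1} + 6) − 12 = 3^{k+2} + 18 − 12 = 3^{k+2} + 6.
Hence T(i) = 3^{i+1} + 6 for every i ≥ 0, by induction.

T(i) = 3^{i+1} + 6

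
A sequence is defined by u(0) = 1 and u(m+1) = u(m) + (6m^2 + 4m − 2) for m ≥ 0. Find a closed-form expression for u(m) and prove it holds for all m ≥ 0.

Claim: u(m) = 2m^3 − m^2 − 3m + 1.

Base case: u(0) = 1, and 2·0^3 − 0^2 − 3·0 + 1 = 1.
Assume u(r) = 2r^3 − r^2 − 3r + 1.
Then u(r+1) = u(r) + (6r^2 + 4r − 2) = (2r^3 − r^2 − 3r + 1) + (6r^2 + 4r − 2) = 2r^3 + 5r^2 + r − 1,
and 2·(r+1)^3 − (r+1)^2 − 3·(r+1) + 1 = 2r^3 + 5r^2 + r − 1.
Hence u(m) = 2m^3 − m^2 − 3m + 1 for every m ≥ 0, by induction.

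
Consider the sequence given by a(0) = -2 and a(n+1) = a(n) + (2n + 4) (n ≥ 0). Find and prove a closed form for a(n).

Claim: a(n) = n^2 + 3n − 2.

Base case: a(0) = -2, and 0^2 + 3·0 − 2 = -2.
Assume a(r) = r^2 + 3r − 2.
Then a(r+1) = a(r) + (2r + 4) = (r^2 + 3r − 2) + (2r + 4) = r^2 + 5r + 2,
and (r+1)^2 + 3·(r+1) − 2 = r^2 + 5r + 2.
This completes the inductive step, so a(n) = n^2 + 3n − 2 for all n ≥ 0.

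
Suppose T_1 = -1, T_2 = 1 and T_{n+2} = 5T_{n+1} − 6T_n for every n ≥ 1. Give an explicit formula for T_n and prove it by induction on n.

Claim: T_n = 3^n − 2·2^n.

Base cases: T_1 = -1 and 3^1 − 2·2^1 = -1; T_2 = 1 and 3^2 − 2·2^2 = 1.
Assume T_j = 3^j − 2·2^j for all 1 ≤ j ≤ r, where r ≥ 2.
Then T_{r+1} = 5T_r − 6T_{r−1} = 5·(3^r − 2·2^r) − 6·(3^{r−1} − 2·2^{r−1}) = (5·3 − 6)3^{r−1} − 2·(5·2 − 6)2^{r−1} = 9·3^{r−1} − 8·2^{r−1} = 3^{r+1} − 2·2^{r+1}.
Hence T_n = 3^n − 2·2^n for every n ≥ 1, by strong induction.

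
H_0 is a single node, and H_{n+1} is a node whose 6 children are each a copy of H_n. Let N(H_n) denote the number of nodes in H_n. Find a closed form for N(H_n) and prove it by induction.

Claim: N(H_n) = (6^{n+1} − 1)/5.

Base case: N(H_0) = 1, and (6^{0+1} − 1)/5 = 1.
Assume N(H_r) = (6^{r+1} − 1)/5.
Then N(H_{r+1}) = 1 + 6N(H_r) = 1 + 6·(6^{r+1} − 1)/5 = 1 + (6^{r+2} − 6)/5 = (5 + 6^{r+2} − 6)/5 = (6^{r+2} − 1)/5.
So the formula holds for r+1, and by induction N(H_n) = (6^{n+1} − 1)/5 for all n ≥ 0.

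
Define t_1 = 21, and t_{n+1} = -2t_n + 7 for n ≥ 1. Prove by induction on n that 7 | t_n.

Base case: t_1 = 21 = 7·3, so 7 | t_1.
Assume 7 | t_r, so t_r = 7s for some integer s.
Then t_{r+1} = -2t_r + 7 = -2·(7s) + 7 = 7(-2s + 1), so 7 | t_{r+1}.
This completes the inductive step, so 7 | t_n for all n ≥ 1.

7 | t_n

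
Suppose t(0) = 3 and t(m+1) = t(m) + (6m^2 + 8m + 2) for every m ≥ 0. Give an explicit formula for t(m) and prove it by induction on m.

Claim: t(m) = 2m^3 + m^2 − m + 3.

Base case: t(0) = 3, and 2·0^3 + 0^2 − 0 + 3 = 3.
Assume t(k) = 2k^3 + k^2 − k + 3.
Then t(k+1) = t(k) + (6k^2 + 8k + 2) = (2k^3 + k^2 − k + 3) + (6k^2 + 8k + 2) = 2k^3 + 7k^2 + 7k + 5,
and 2·(k+1)^3 + (k+1)^2 − (k+1) + 3 = 2k^3 + 7k^2 + 7k + 5.
Hence t(m) = 2m^3 + m^2 − m + 3 for every m ≥ 0, by induction.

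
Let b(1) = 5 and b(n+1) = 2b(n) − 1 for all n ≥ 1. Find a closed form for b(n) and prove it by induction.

Claim: b(n) = 2^{n+1} + 1.

Base case: b(1) = 5, and 2^{1+1} + 1 = 4 + 1 = 5.
Assume b(m) = 2^{m+1} + 1 for some m ≥ 1.
Then b(m+1) = 2b(m) − 1 = 2·(2^{m+1} + 1) − 1 = 2^{m+2} + 2 − 1 = 2^{m+2} + 1.
This completes the inductive step, so b(n) = 2^{n+1} + 1 for all n ≥ 1.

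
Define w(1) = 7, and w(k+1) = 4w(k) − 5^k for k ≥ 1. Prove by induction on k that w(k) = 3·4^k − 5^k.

Base case: w(1) = 7, and 3·4^1 − 5^1 = 12 − 5 = 7.
Assume w(j) = 3·4^j − 5^j for some j ≥ 1.
Then w(j+1) = 4w(j) − 5^j = 4·(3·4^j − 5^j) − 5^j = 3·4^{j+1} − 4·5^j − 5^j = 3·4^{j+1} − 5·5^j = 3·4^{j+1} − 5^{j+1}.
So the formula holds for j+1, and by induction w(k) = 3·4^k − 5^k for all k ≥ 1.

w(k) = 3·4^k − 5^k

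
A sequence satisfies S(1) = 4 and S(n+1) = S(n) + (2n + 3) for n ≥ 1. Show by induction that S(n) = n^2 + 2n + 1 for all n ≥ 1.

Base case: S(1) = 4, and 1^2 + 2·1 + 1 = 4.
Assume S(r) = r^2 + 2r + 1.
Then S(r+1) = S(r) + (2r + 3) = (r^2 + 2r + 1) + (2r + 3) = r^2 + 4r + 4,
and (r+1)^2 + 2·(r+1) + 1 = r^2 + 4r + 4.
By induction, S(n) = n^2 + 2n + 1 for all n ≥ 1.

S(n) = n^2 + 2n + 1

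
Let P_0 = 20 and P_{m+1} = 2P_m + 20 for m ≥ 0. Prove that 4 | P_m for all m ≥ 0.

Base case: P_0 = 20 = 4·5, so 4 | P_0.
Assume 4 | P_j, so P_j = 4t for some integer t.
Then P_{j+1} = 2P_j + 20 = 2·(4t) + 20 = 4(2t + 5), so 4 | P_{j+1}.
By induction, 4 | P_m for all m ≥ 0.

4 | P_m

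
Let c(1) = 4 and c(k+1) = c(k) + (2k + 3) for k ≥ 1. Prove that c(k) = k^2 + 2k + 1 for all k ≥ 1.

Base case: c(1) = 4, and 1^2 + 2·1 + 1 = 4.
Assume c(j) = j^2 + 2j + 1.
Then c(j+1) = c(j) + (2j + 3) = (j^2 + 2j + 1) + (2j + 3) = j^2 + 4j + 4,
and (j+1)^2 + 2·(j+1) + 1 = j^2 + 4j + 4.
Hence c(k) = k^2 + 2k + 1 for every k ≥ 1, by induction.

c(k) = k^2 + 2k + 1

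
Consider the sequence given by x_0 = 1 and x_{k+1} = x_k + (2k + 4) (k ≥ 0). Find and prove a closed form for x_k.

Claim: x_k = k^2 + 3k + 1.

Base case: x_0 = 1, and 0^2 + 3·0 + 1 = 1.
Assume x_j = j^2 + 3j + 1.
Then x_{j+1} = x_j + (2j + 4) = (j^2 + 3j + 1) + (2j + 4) = j^2 + 5j + 5,
and (j+1)^2 + 3·(j+1) + 1 = j^2 + 5j + 5.
This completes the inductive step, so x_k = k^2 + 3k + 1 for all k ≥ 0.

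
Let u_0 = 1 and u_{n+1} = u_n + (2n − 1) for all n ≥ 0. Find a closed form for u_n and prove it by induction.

Claim: u_n = n^2 − 2n + 1.

Base case: u_0 = 1, and 0^2 − 2·0 + 1 = 1.
Assume u_k = k^2 − 2k + 1.
Then u_{k+1} = u_k + (2k − 1) = (k^2 − 2k + 1) + (2k − 1) = k^2,
and (k+1)^2 − 2·(k+1) + 1 = k^2.
By induction, u_n = n^2 − 2n + 1 for all n ≥ 0.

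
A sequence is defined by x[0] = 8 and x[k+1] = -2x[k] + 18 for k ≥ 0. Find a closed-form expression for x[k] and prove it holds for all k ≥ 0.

Claim: x[k] = 2·(-2)^k + 6.

Base case: x[0] = 8, and 2·(-2)^0 + 6 = 2 + 6 = 8.
Assume x[m] = 2·(-2)^m + 6 for some m ≥ 0.
Then x[m+1] = -2x[m] + 18 = -2·(2·(-2)^m + 6) + 18 = -4·(-2)^m − 12 + 18 = 2·(-2)^{m+1} + 6.
So the formula holds for m+1, and by induction x[k] = 2·(-2)^k + 6 for all k ≥ 0.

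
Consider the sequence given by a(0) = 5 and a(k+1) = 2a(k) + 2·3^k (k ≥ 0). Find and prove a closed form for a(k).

Claim: a(k) = 3·2^k + 2·3^k.

Base case: a(0) = 5, and 3·2^0 + 2·3^0 = 3 + 2 = 5.
Assume a(r) = 3·2^r + 2·3^r for some r ≥ 0.
Then a(r+1) = 2a(r) + 2·3^r = 2·(3·2^r + 2·3^r) + 2·3^r = 3·2^{r+1} + 4·3^r + 2·3^r = 3·2^{r+1} + 6·3^r = 3·2^{r+1} + 2·3^{r+1}.
This completes the inductive step, so a(k) = 3·2^k + 2·3^k for all k ≥ 0.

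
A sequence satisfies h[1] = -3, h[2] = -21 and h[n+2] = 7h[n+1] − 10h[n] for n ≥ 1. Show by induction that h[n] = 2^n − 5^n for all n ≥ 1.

Base cases: h[1] = -3 and 2^1 − 5^1 = -3; h[2] = -21 and 2^2 − 5^2 = -21.
Assume h[j] = 2^j − 5^j for all 1 ≤ j ≤ r, where r ≥ 2.
Then h[r+1] = 7h[r] − 10h[r−1] = 7·(2^r − 5^r) − 10·(2^{r−1} − 5^{r−1}) = (7·2 − 10)2^{r−1} − (7·5 − 10)5^{r−1} = 4·2^{r−1} − 25·5^{r−1} = 2^{r+1} − 5^{r+1}.
This completes the inductive step, so h[n] = 2^n − 5^n for all n ≥ 1.

h[n] = 2^n − 5^n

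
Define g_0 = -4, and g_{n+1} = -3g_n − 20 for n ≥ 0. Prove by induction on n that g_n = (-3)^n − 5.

Base case: g_0 = -4, and (-3)^0 − 5 = 1 − 5 = -4.
Assume g_j = (-3)^j − 5 for some j ≥ 0.
Then g_{j+1} = -3g_j − 20 = -3·((-3)^j − 5) − 20 = -3·(-3)^j + 15 − 20 = (-3)^{j+1} − 5.
Hence g_n = (-3)^n − 5 for every n ≥ 0, by induction.

g_n = (-3)^n − 5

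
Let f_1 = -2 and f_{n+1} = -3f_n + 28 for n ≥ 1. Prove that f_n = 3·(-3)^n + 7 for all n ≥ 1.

Base case: f_1 = -2, and 3·(-3)^1 + 7 = -9 + 7 = -2.
Assume f_r = 3·(-3)^r + 7 for some r ≥ 1.
Then f_{r+1} = -3f_r + 28 = -3·(3·(-3)^r + 7) + 28 = -9·(-3)^r − 21 + 28 = 3·(-3)^{r+1} + 7.
This completes the inductive step, so f_n = 3·(-3)^n + 7 for all n ≥ 1.

f_n = 3·(-3)^n + 7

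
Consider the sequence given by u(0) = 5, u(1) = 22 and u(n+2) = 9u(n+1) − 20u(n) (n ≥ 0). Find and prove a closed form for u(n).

Claim: u(n) = 3·4^n + 2·5^n.

Base cases: u(0) = 5 and 3·4^0 + 2·5^0 = 5; u(1) = 22 and 3·4^1 + 2·5^1 = 22.
Assume u(j) = 3·4^j + 2·5^j for all 0 ≤ j ≤ r, where r ≥ 1.
Then u(r+1) = 9u(r) − 20u(r−1) = 9·(3·4^r + 2·5^r) − 20·(3·4^{r−1} + 2·5^{r−1}) = 3·(9·4 − 20)4^{r−1} + 2·(9·5 − 20)5^{r−1} = 48·4^{r−1} + 50·5^{r−1} = 3·4^{r+1} + 2·5^{r+1}.
By strong induction, u(n) = 3·4^n + 2·5^n for all n ≥ 0.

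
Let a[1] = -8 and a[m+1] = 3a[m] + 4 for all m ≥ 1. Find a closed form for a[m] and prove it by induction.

Claim: a[m] = -2·3^m − 2.

Base case: a[1] = -8, and -2·3^1 − 2 = -6 − 2 = -8.
Assume a[j] = -2·3^j − 2 for some j ≥ 1.
Then a[j+1] = 3a[j] + 4 = 3·(-2·3^j − 2) + 4 = -6·3^j − 6 + 4 = -2·3^{j+1} − 2.
This completes the inductive step, so a[m] = -2·3^m − 2 for all m ≥ 1.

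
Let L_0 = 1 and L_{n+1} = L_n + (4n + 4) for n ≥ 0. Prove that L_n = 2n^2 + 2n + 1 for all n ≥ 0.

Base case: L_0 = 1, and 2·0^2 + 2·0 + 1 = 1.
Assume L_m = 2m^2 + 2m + 1.
Then L_{m+1} = L_m + (4m + 4) = (2m^2 + 2m + 1) + (4m + 4) = 2m^2 + 6m + 5,
and 2·(m+1)^2 + 2·(m+1) + 1 = 2m^2 + 6m + 5.
Hence L_n = 2n^2 + 2n + 1 for every n ≥ 0, by induction.

L_n = 2n^2 + 2n + 1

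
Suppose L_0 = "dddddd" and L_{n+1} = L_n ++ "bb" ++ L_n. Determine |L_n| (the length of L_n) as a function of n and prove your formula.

Claim: |L_n| = 2^{n+3} − 2.

Base case: |L_0| = 6, and 2^{0+3} − 2 = 6.
Assume |L_r| = 2^{r+3} − 2.
Then |L_{r+1}| = |L_r| + 2 + |L_r| = 2|L_r| + 2 = 2(2^{r+3} − 2) + 2 = 2^{r+1+3} − 4 + 2 = 2^{r+1+3} − 2.
Hence |L_n| = 2^{n+3} − 2 for every n ≥ 0, by induction.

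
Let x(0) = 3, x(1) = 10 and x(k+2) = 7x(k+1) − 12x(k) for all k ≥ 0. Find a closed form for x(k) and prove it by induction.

Claim: x(k) = 4^k + 2·3^k.

Base cases: x(0) = 3 and 4^0 + 2·3^0 = 3; x(1) = 10 and 4^1 + 2·3^1 = 10.
Assume x(j) = 4^j + 2·3^j for all 0 ≤ j ≤ m, where m ≥ 1.
Then x(m+1) = 7x(m) − 12x(m−1) = 7·(4^m + 2·3^m) − 12·(4^{m−1} + 2·3^{m−1}) = (7·4 − 12)4^{m−1} + 2·(7·3 − 12)3^{m−1} = 16·4^{m−1} + 18·3^{m−1} = 4^{m+1} + 2·3^{m+1}.
Hence x(k) = 4^k + 2·3^k for every k ≥ 0, by strong induction.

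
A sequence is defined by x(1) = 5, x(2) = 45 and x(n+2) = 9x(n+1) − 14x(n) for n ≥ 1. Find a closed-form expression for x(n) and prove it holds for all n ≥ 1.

Claim: x(n) = 7^n − 2^n.

Base cases: x(1) = 5 and 7^1 − 2^1 = 5; x(2) = 45 and 7^2 − 2^2 = 45.
Assume x(j) = 7^j − 2^j for all 1 ≤ j ≤ r, where r ≥ 2.
Then x(r+1) = 9x(r) − 14x(r−1) = 9·(7^r − 2^r) − 14·(7^{r−1} − 2^{r−1}) = (9·7 − 14)7^{r−1} − (9·2 − 14)2^{r−1} = 49·7^{r−1} − 4·2^{r−1} = 7^{r+1} − 2^{r+1}.
This completes the inductive step, so x(n) = 7^n − 2^n for all n ≥ 1.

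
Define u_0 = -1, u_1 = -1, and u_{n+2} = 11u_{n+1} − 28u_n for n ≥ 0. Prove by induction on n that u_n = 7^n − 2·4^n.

Base cases: u_0 = -1 and 7^0 − 2·4^0 = -1; u_1 = -1 and 7^1 − 2·4^1 = -1.
Assume u_j = 7^j − 2·4^j for all 0 ≤ j ≤ r, where r ≥ 1.
Then u_{r+1} = 11u_r − 28u_{r−1} = 11·(7^r − 2·4^r) − 28·(7^{r−1} − 2·4^{r−1}) = (11·7 − 28)7^{r−1} − 2·(11·4 − 28)4^{r−1} = 49·7^{r−1} − 32·4^{r−1} = 7^{r+1} − 2·4^{r+1}.
By strong induction, u_n = 7^n − 2·4^n for all n ≥ 0.

u_n = 7^n − 2·4^n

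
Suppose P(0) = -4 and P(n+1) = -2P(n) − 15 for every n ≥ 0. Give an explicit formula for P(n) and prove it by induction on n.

Claim: P(n) = (-2)^n − 5.

Base case: P(0) = -4, and (-2)^0 − 5 = 1 − 5 = -4.
Assume P(m) = (-2)^m − 5 for some m ≥ 0.
Then P(m+1) = -2P(m) − 15 = -2·((-2)^m − 5) − 15 = -2·(-2)^m + 10 − 15 = (-2)^{m+1} − 5.
By induction, P(n) = (-2)^n − 5 for all n ≥ 0.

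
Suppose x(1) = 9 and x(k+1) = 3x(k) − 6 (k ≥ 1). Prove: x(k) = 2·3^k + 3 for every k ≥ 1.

Base case: x(1) = 9, and 2·3^1 + 3 = 6 + 3 = 9.
Assume x(j) = 2·3^j + 3 for some j ≥ 1.
Then x(j+1) = 3x(j) − 6 = 3·(2·3^j + 3) − 6 = 6·3^j + 9 − 6 = 2·3^{j+1} + 3.
So the formula holds for j+1, and by induction x(k) = 2·3^k + 3 for all k ≥ 1.

x(k) = 2·3^k + 3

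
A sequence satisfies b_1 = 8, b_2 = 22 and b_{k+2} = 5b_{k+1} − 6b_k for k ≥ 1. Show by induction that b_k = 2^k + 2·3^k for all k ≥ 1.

Base cases: b_1 = 8 and 2^1 + 2·3^1 = 8; b_2 = 22 and 2^2 + 2·3^2 = 22.
Assume b_i = 2^i + 2·3^i for all 1 ≤ i ≤ j, where j ≥ 2.
Then b_{j+1} = 5b_j − 6b_{j−1} = 5·(2^j + 2·3^j) − 6·(2^{j−1} + 2·3^{j−1}) = (5·2 − 6)2^{j−1} + 2·(5·3 − 6)3^{j−1} = 4·2^{j−1} + 18·3^{j−1} = 2^{j+1} + 2·3^{j+1}.
Hence b_k = 2^k + 2·3^k for every k ≥ 1, by strong induction.

b_k = 2^k + 2·3^k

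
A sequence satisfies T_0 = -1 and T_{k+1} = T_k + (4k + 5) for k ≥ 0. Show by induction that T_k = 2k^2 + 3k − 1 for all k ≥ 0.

Base case: T_0 = -1, and 2·0^2 + 3·0 − 1 = -1.
Assume T_j = 2j^2 + 3j − 1.
Then T_{j+1} = T_j + (4j + 5) = (2j^2 + 3j − 1) + (4j + 5) = 2j^2 + 7j + 4,
and 2·(j+1)^2 + 3·(j+1) − 1 = 2j^2 + 7j + 4.
This completes the inductive step, so T_k = 2k^2 + 3k − 1 for all k ≥ 0.

T_k = 2k^2 + 3k − 1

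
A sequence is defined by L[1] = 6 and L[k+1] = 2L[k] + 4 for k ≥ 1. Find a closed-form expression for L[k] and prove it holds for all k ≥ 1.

Claim: L[k] = 5·2^k − 4.

Base case: L[1] = 6, and 5·2^1 − 4 = 10 − 4 = 6.
Assume L[j] = 5·2^j − 4 for some j ≥ 1.
Then L[j+1] = 2L[j] + 4 = 2·(5·2^j − 4) + 4 = 10·2^j − 8 + 4 = 5·2^{j+1} − 4.
By induction, L[k] = 5·2^k − 4 for all k ≥ 1.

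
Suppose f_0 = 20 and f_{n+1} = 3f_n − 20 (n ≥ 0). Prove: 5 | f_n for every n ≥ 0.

Base case: f_0 = 20 = 5·4, so 5 | f_0.
Assume 5 | f_m, so f_m = 5t for some integer t.
Then f_{m+1} = 3f_m − 20 = 3·(5t) − 20 = 5(3t − 4), so 5 | f_{m+1}.
By induction, 5 | f_n for all n ≥ 0.

5 | f_n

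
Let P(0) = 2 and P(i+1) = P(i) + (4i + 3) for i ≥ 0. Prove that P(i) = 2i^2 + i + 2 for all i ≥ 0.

Base case: P(0) = 2, and 2·0^2 + 0 + 2 = 2.
Assume P(m) = 2m^2 + m + 2.
Then P(m+1) = P(m) + (4m + 3) = (2m^2 + m + 2) + (4m + 3) = 2m^2 + 5m + 5,
and 2·(m+1)^2 + (m+1) + 2 = 2m^2 + 5m + 5.
This completes the inductive step, so P(i) = 2i^2 + i + 2 for all i ≥ 0.

P(i) = 2i^2 + i + 2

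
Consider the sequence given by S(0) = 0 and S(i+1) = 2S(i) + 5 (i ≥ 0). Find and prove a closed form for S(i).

Claim: S(i) = 5·2^i − 5.

Base case: S(0) = 0, and 5·2^0 − 5 = 5 − 5 = 0.
Assume S(k) = 5·2^k − 5 for some k ≥ 0.
Then S(k+1) = 2S(k) + 5 = 2·(5·2^k − 5) + 5 = 10·2^k − 10 + 5 = 5·2^{k+1} − 5.
So the formula holds for k+1, and by induction S(i) = 5·2^i − 5 for all i ≥ 0.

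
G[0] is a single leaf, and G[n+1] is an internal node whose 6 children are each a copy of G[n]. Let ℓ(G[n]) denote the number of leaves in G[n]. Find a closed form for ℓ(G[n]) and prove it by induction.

Claim: ℓ(G[n]) = 6^n.

Base case: ℓ(G[0]) = 1, and 6^0 = 1.
Assume ℓ(G[j]) = 6^j.
Then ℓ(G[j+1]) = 6·ℓ(G[j]) = 6·6^j = 6^{j+1}.
This completes the inductive step, so ℓ(G[n]) = 6^n for all n ≥ 0.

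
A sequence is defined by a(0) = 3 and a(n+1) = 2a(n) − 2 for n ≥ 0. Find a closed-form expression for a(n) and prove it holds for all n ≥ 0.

Claim: a(n) = 2^n + 2.

Base case: a(0) = 3, and 2^0 + 2 = 1 + 2 = 3.
Assume a(m) = 2^m + 2 for some m ≥ 0.
Then a(m+1) = 2a(m) − 2 = 2·(2^m + 2) − 2 = 2^{m+1} + 4 − 2 = 2^{m+1} + 2.
This completes the inductive step, so a(n) = 2^n + 2 for all n ≥ 0.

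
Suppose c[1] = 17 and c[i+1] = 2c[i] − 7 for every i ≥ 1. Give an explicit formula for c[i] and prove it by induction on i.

Claim: c[i] = 5·2^i + 7.

Base case: c[1] = 17, and 5·2^1 + 7 = 10 + 7 = 17.
Assume c[m] = 5·2^m + 7 for some m ≥ 1.
Then c[m+1] = 2c[m] − 7 = 2·(5·2^m + 7) − 7 = 10·2^m + 14 − 7 = 5·2^{m+1} + 7.
By induction, c[i] = 5·2^i + 7 for all i ≥ 1.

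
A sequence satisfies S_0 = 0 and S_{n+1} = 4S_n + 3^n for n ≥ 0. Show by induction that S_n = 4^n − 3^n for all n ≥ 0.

Base case: S_0 = 0, and 4^0 − 3^0 = 1 − 1 = 0.
Assume S_j = 4^j − 3^j for some j ≥ 0.
Then S_{j+1} = 4S_j + 3^j = 4·(4^j − 3^j) + 3^j = 4^{j+1} − 4·3^j + 3^j = 4^{j+1} − 3·3^j = 4^{j+1} − 3^{j+1}.
This completes the inductive step, so S_n = 4^n − 3^n for all n ≥ 0.

S_n = 4^n − 3^n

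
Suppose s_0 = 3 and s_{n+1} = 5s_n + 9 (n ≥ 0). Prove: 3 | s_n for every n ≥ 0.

Base case: s_0 = 3 = 3·1, so 3 | s_0.
Assume 3 | s_m, so s_m = 3t for some integer t.
Then s_{m+1} = 5s_m + 9 = 5·(3t) + 9 = 3(5t + 3), so 3 | s_{m+1}.
By induction, 3 | s_n for all n ≥ 0.

3 | s_n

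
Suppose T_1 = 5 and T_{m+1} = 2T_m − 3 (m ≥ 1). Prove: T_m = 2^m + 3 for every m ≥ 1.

Base case: T_1 = 5, and 2^1 + 3 = 2 + 3 = 5.
Assume T_j = 2^j + 3 for some j ≥ 1.
Then T_{j+1} = 2T_j − 3 = 2·(2^j + 3) − 3 = 2^{j+1} + 6 − 3 = 2^{j+1} + 3.
By induction, T_m = 2^m + 3 for all m ≥ 1.

T_m = 2^m + 3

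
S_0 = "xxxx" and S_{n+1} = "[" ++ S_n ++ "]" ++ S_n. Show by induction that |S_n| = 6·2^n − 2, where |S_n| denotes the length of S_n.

Base case: |S_0| = 4, and 6·2^0 − 2 = 4.
Assume |S_k| = 6·2^k − 2.
Then |S_{k+1}| = 1 + |S_k| + 1 + |S_k| = 2|S_k| + 2 = 2(6·2^k − 2) + 2 = 6·2^{k+1} − 4 + 2 = 6·2^{k+1} − 2.
By induction, |S_n| = 6·2^n − 2 for all n ≥ 0.

|S_n| = 6·2^n − 2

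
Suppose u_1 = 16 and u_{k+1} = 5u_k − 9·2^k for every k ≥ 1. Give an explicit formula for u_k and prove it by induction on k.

Claim: u_k = 2·5^k + 3·2^k.

Base case: u_1 = 16, and 2·5^1 + 3·2^1 = 10 + 6 = 16.
Assume u_r = 2·5^r + 3·2^r for some r ≥ 1.
Then u_{r+1} = 5u_r − 9·2^r = 5·(2·5^r + 3·2^r) − 9·2^r = 2·5^{r+1} + 15·2^r − 9·2^r = 2·5^{r+1} + 6·2^r = 2·5^{r+1} + 3·2^{r+1}.
By induction, u_k = 2·5^k + 3·2^k for all k ≥ 1.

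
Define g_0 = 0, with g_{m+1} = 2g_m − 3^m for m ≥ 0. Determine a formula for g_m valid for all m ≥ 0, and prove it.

Claim: g_m = 2^m − 3^m.

Base case: g_0 = 0, and 2^0 − 3^0 = 1 − 1 = 0.
Assume g_k = 2^k − 3^k for some k ≥ 0.
Then g_{k+1} = 2g_k − 3^k = 2·(2^k − 3^k) − 3^k = 2^{k+1} − 2·3^k − 3^k = 2^{k+1} − 3·3^k = 2^{k+1} − 3^{k+1}.
By induction, g_m = 2^m − 3^m for all m ≥ 0.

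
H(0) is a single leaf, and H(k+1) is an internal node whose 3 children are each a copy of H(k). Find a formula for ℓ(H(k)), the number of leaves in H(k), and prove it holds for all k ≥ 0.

Claim: ℓ(H(k)) = 3^k.

Base case: ℓ(H(0)) = 1, and 3^0 = 1.
Assume ℓ(H(m)) = 3^m.
Then ℓ(H(m+1)) = 3·ℓ(H(m)) = 3·3^m = 3^{m+1}.
By induction, ℓ(H(k)) = 3^k for all k ≥ 0.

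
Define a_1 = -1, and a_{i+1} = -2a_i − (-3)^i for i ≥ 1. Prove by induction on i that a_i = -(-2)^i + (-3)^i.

Base case: a_1 = -1, and -(-2)^1 + (-3)^1 = 2 − 3 = -1.
Assume a_j = -(-2)^j + (-3)^j for some j ≥ 1.
Then a_{j+1} = -2a_j − (-3)^j = -2·(-(-2)^j + (-3)^j) − (-3)^j = -(-2)^{j+1} − 2·(-3)^j − (-3)^j = -(-2)^{j+1} − 3·(-3)^j = -(-2)^{j+1} + (-3)^{j+1}.
Hence a_i = -(-2)^i + (-3)^i for every i ≥ 1, by induction.

a_i = -(-2)^i + (-3)^i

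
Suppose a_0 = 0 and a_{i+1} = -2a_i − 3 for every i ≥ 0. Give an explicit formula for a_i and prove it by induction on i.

Claim: a_i = (-2)^i − 1.

Base case: a_0 = 0, and (-2)^0 − 1 = 1 − 1 = 0.
Assume a_m = (-2)^m − 1 for some m ≥ 0.
Then a_{m+1} = -2a_m − 3 = -2·((-2)^m − 1) − 3 = -2·(-2)^m + 2 − 3 = (-2)^{m+1} − 1.
By induction, a_i = (-2)^i − 1 for all i ≥ 0.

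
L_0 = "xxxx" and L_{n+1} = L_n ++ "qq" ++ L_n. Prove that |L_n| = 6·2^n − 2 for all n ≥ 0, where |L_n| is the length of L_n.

Base case: |L_0| = 4, and 6·2^0 − 2 = 4.
Assume |L_r| = 6·2^r − 2.
Then |L_{r+1}| = |L_r| + 2 + |L_r| = 2|L_r| + 2 = 2(6·2^r − 2) + 2 = 6·2^{r+1} − 4 + 2 = 6·2^{r+1} − 2.
So the formula holds for r+1, and by induction |L_n| = 6·2^n − 2 for all n ≥ 0.

|L_n| = 6·2^n − 2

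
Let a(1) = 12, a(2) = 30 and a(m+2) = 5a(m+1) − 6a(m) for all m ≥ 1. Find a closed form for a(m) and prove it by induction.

Claim: a(m) = 3·2^m + 2·3^m.

Base cases: a(1) = 12 and 3·2^1 + 2·3^1 = 12; a(2) = 30 and 3·2^2 + 2·3^2 = 30.
Assume a(j) = 3·2^j + 2·3^j for all 1 ≤ j ≤ k, where k ≥ 2.
Then a(k+1) = 5a(k) − 6a(k−1) = 5·(3·2^k + 2·3^k) − 6·(3·2^{k−1} + 2·3^{k−1}) = 3·(5·2 − 6)2^{k−1} + 2·(5·3 − 6)3^{k−1} = 12·2^{k−1} + 18·3^{k−1} = 3·2^{k+1} + 2·3^{k+1}.
Hence a(m) = 3·2^m + 2·3^m for every m ≥ 1, by strong induction.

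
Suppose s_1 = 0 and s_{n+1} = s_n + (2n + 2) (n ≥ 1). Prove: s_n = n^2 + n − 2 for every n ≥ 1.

Base case: s_1 = 0, and 1^2 + 1 − 2 = 0.
Assume s_k = k^2 + k − 2.
Then s_{k+1} = s_k + (2k + 2) = (k^2 + k − 2) + (2k + 2) = k^2 + 3k,
and (k+1)^2 + (k+1) − 2 = k^2 + 3k.
This completes the inductive step, so s_n = n^2 + n − 2 for all n ≥ 1.

s_n = n^2 + n − 2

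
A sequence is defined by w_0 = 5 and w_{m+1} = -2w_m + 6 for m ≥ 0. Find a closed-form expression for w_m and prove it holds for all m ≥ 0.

Claim: w_m = 3·(-2)^m + 2.

Base case: w_0 = 5, and 3·(-2)^0 + 2 = 3 + 2 = 5.
Assume w_j = 3·(-2)^j + 2 for some j ≥ 0.
Then w_{j+1} = -2w_j + 6 = -2·(3·(-2)^j + 2) + 6 = -6·(-2)^j − 4 + 6 = 3·(-2)^{j+1} + 2.
Hence w_m = 3·(-2)^m + 2 for every m ≥ 0, by induction.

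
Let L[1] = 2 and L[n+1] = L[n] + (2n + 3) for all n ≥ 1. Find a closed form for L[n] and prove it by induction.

Claim: L[n] = n^2 + 2n − 1.

Base case: L[1] = 2, and 1^2 + 2·1 − 1 = 2.
Assume L[r] = r^2 + 2r − 1.
Then L[r+1] = L[r] + (2r + 3) = (r^2 + 2r − 1) + (2r + 3) = r^2 + 4r + 2,
and (r+1)^2 + 2·(r+1) − 1 = r^2 + 4r + 2.
This completes the inductive step, so L[n] = n^2 + 2n − 1 for all n ≥ 1.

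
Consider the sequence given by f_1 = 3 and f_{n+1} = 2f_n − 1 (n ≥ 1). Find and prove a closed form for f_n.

Claim: f_n = 2^n + 1.

Base case: f_1 = 3, and 2^1 + 1 = 2 + 1 = 3.
Assume f_j = 2^j + 1 for some j ≥ 1.
Then f_{j+1} = 2f_j − 1 = 2·(2^j + 1) − 1 = 2^{j+1} + 2 − 1 = 2^{j+1} + 1.
This completes the inductive step, so f_n = 2^n + 1 for all n ≥ 1.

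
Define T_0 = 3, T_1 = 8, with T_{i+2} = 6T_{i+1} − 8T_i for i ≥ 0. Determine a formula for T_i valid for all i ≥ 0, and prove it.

Claim: T_i = 4^i + 2·2^i.

Base cases: T_0 = 3 and 4^0 + 2·2^0 = 3; T_1 = 8 and 4^1 + 2·2^1 = 8.
Assume T_j = 4^j + 2·2^j for all 0 ≤ j ≤ k, where k ≥ 1.
Then T_{k+1} = 6T_k − 8T_{k−1} = 6·(4^k + 2·2^k) − 8·(4^{k−1} + 2·2^{k−1}) = (6·4 − 8)4^{k−1} + 2·(6·2 − 8)2^{k−1} = 16·4^{k−1} + 8·2^{k−1} = 4^{k+1} + 2·2^{k+1}.
By strong induction, T_i = 4^i + 2·2^i for all i ≥ 0.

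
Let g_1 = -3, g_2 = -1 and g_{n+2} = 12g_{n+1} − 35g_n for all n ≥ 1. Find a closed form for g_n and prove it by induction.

Claim: g_n = 7^n − 2·5^n.

Base cases: g_1 = -3 and 7^1 − 2·5^1 = -3; g_2 = -1 and 7^2 − 2·5^2 = -1.
Assume g_j = 7^j − 2·5^j for all 1 ≤ j ≤ k, where k ≥ 2.
Then g_{k+1} = 12g_k − 35g_{k−1} = 12·(7^k − 2·5^k) − 35·(7^{k−1} − 2·5^{k−1}) = (12·7 − 35)7^{k−1} − 2·(12·5 − 35)5^{k−1} = 49·7^{k−1} − 50·5^{k−1} = 7^{k+1} − 2·5^{k+1}.
This completes the inductive step, so g_n = 7^n − 2·5^n for all n ≥ 1.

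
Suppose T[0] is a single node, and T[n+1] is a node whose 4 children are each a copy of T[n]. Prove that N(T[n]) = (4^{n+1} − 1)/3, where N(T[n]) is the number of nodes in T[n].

Base case: N(T[0]) = 1, and (4^{0+1} − 1)/3 = 1.
Assume N(T[j]) = (4^{j+1} − 1)/3.
Then N(T[j+1]) = 1 + 4N(T[j]) = 1 + 4·(4^{j+1} − 1)/3 = 1 + (4^{j+2} − 4)/3 = (3 + 4^{j+2} − 4)/3 = (4^{j+2} − 1)/3.
Hence N(T[n]) = (4^{n+1} − 1)/3 for every n ≥ 0, by induction.

N(T[n]) = (4^{n+1} − 1)/3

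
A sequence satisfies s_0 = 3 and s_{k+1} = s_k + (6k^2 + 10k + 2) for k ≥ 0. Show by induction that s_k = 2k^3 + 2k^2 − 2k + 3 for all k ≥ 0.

Base case: s_0 = 3, and 2·0^3 + 2·0^2 − 2·0 + 3 = 3.
Assume s_r = 2r^3 + 2r^2 − 2r + 3.
Then s_{r+1} = s_r + (6r^2 + 10r + 2) = (2r^3 + 2r^2 − 2r + 3) + (6r^2 + 10r + 2) = 2r^3 + 8r^2 + 8r + 5,
and 2·(r+1)^3 + 2·(r+1)^2 − 2·(r+1) + 3 = 2r^3 + 8r^2 + 8r + 5.
Hence s_k = 2k^3 + 2k^2 − 2k + 3 for every k ≥ 0, by induction.

s_k = 2k^3 + 2k^2 − 2k + 3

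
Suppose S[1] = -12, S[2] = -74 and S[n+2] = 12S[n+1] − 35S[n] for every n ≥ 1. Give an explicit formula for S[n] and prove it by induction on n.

Claim: S[n] = -7^n − 5^n.

Base cases: S[1] = -12 and -7^1 − 5^1 = -12; S[2] = -74 and -7^2 − 5^2 = -74.
Assume S[i] = -7^i − 5^i for all 1 ≤ i ≤ j, where j ≥ 2.
Then S[j+1] = 12S[j] − 35S[j−1] = 12·(-7^j − 5^j) − 35·(-7^{j−1} − 5^{j−1}) = -(12·7 − 35)7^{j−1} − (12·5 − 35)5^{j−1} = -49·7^{j−1} − 25·5^{j−1} = -7^{j+1} − 5^{j+1}.
This completes the inductive step, so S[n] = -7^n − 5^n for all n ≥ 1.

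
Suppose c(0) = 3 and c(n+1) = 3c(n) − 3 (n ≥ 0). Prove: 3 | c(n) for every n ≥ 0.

Base case: c(0) = 3 = 3·1, so 3 | c(0).
Assume 3 | c(k), so c(k) = 3t for some integer t.
Then c(k+1) = 3c(k) − 3 = 3·(3t) − 3 = 3(3t − 1), so 3 | c(k+1).
This completes the inductive step, so 3 | c(n) for all n ≥ 0.

3 | c(n)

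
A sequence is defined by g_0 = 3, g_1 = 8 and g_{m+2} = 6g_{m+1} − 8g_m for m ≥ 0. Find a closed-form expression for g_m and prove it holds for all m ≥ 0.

Claim: g_m = 4^m + 2·2^m.

Base cases: g_0 = 3 and 4^0 + 2·2^0 = 3; g_1 = 8 and 4^1 + 2·2^1 = 8.
Assume g_j = 4^j + 2·2^j for all 0 ≤ j ≤ k, where k ≥ 1.
Then g_{k+1} = 6g_k − 8g_{k−1} = 6·(4^k + 2·2^k) − 8·(4^{k−1} + 2·2^{k−1}) = (6·4 − 8)4^{k−1} + 2·(6·2 − 8)2^{k−1} = 16·4^{k−1} + 8·2^{k−1} = 4^{k+1} + 2·2^{k+1}.
This completes the inductive step, so g_m = 4^m + 2·2^m for all m ≥ 0.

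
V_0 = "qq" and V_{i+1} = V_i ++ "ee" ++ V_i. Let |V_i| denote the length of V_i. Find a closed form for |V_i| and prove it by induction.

Claim: |V_i| = 2^{i+2} − 2.

Base case: |V_0| = 2, and 2^{0+2} − 2 = 2.
Assume |V_m| = 2^{m+2} − 2.
Then |V_{m+1}| = |V_m| + 2 + |V_m| = 2|V_m| + 2 = 2(2^{m+2} − 2) + 2 = 2^{m+3} − 4 + 2 = 2^{m+3} − 2.
By induction, |V_i| = 2^{i+2} − 2 for all i ≥ 0.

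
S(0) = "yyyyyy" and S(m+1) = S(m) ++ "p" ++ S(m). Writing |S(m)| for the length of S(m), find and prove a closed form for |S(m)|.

Claim: |S(m)| = 7·2^m − 1.

Base case: |S(0)| = 6, and 7·2^0 − 1 = 6.
Assume |S(r)| = 7·2^r − 1.
Then |S(r+1)| = |S(r)| + 1 + |S(r)| = 2|S(r)| + 1 = 2(7·2^r − 1) + 1 = 7·2^{r+1} − 2 + 1 = 7·2^{r+1} − 1.
So the formula holds for r+1, and by induction |S(m)| = 7·2^m − 1 for all m ≥ 0.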